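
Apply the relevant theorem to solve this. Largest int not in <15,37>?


gcd(15,37)=1 => F=ab-a-b=15*37-15-37=555-52=503


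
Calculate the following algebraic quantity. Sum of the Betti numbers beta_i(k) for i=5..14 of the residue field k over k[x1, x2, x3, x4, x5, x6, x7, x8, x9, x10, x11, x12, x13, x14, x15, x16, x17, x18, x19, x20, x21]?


Koszul resolution: beta_i(k)=C(n,i), n=21
C(21,5)=20349, C(21,6)=54264, C(21,7)=116280, C(21,8)=203490, C(21,9)=293930, C(21,10)=352716, C(21,11)=352716, C(21,12)=293930, C(21,13)=203490, C(21,14)=116280
Sum=2007445


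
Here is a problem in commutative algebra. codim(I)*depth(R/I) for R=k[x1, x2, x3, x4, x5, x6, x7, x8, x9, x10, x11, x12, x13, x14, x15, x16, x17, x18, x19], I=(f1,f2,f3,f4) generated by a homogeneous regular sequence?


codim=4, depth=dim(R/I)=19-4=15
Product=4*15=60


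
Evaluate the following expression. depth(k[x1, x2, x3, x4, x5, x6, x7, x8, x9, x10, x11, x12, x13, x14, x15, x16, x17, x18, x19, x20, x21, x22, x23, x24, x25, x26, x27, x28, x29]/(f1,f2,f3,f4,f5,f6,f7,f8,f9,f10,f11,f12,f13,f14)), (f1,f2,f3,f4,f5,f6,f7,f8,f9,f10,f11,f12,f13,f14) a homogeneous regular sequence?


depth(R)=29
depth(R/I)=29-14=15


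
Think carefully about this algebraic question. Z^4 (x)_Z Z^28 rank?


rank(M(x)N) = rank(M)*rank(N)
4*28 = 112


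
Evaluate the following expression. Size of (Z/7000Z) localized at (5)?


5-primary part: 7000=5^3*56
Size=5^3=125


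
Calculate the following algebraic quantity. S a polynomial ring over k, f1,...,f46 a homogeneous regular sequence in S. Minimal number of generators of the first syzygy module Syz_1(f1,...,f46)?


Regular sequence => Koszul complex is the minimal free resolution.
Syz_1 minimally generated by Koszul relations f_i*e_j - f_j*e_i (i<j): mu(Syz_1) = beta_2 = C(m,2) = m(m-1)/2
m=46
46*45/2 = 1035


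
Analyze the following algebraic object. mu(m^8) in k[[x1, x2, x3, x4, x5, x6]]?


C(n+d-1,d)=C(13,8)=1287


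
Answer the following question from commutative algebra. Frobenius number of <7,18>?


gcd(7,18)=1 => F=ab-a-b=7*18-7-18=126-25=101


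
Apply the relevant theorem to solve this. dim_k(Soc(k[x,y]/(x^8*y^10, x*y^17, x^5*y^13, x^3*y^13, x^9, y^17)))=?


Socle = ann(m) = span of standard monomials u with x*u, y*u in I (staircase corners).
Redundant generators: x*y^17, x^5*y^13
Minimal generators: x^9, x^8*y^10, x^3*y^13, y^17
Corners: x^2y^16, x^7y^12, x^8y^9
Socle dim=3


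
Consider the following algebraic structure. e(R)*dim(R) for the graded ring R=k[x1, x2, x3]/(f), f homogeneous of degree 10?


e(R)=deg(f)=10, dim(R)=3-1=2
e*dim=10*2=20


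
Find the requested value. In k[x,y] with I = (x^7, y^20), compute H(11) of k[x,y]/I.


k[x,y], I = (x^7, y^20), d = 11
Need i < 7 and d-i < 20.
Range: 0 <= i <= 6.
H(11) = 7


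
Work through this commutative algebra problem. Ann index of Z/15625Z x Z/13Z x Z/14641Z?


Exponent = lcm of the cyclic orders; pairwise coprime => product.
5^6*13^1*11^4=15625*13*14641=2973953125


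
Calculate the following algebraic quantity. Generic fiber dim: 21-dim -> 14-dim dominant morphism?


dim(fiber)=dim(X)-dim(Y)=21-14=7


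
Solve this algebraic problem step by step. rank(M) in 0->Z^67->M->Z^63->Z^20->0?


Alt sum=0:
(-1)^0*67 + (-1)^1*? + (-1)^2*63 + (-1)^3*20=0
rank(M)=110


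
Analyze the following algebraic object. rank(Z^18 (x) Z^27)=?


rank(M(x)N) = rank(M)*rank(N)
18*27 = 486


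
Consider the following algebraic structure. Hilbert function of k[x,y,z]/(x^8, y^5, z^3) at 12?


Need i<8, j<5, k<3 with i+j+k=12.
For each i, j ranges over max(0,12-i-2)..min(4,12-i):
  i=0: j in [10,4] -> 0
  i=1: j in [9,4] -> 0
  i=2: j in [8,4] -> 0
  i=3: j in [7,4] -> 0
  i=4: j in [6,4] -> 0
  i=5: j in [5,4] -> 0
  i=6: j in [4,4] -> 1
  i=7: j in [3,4] -> 2
H(12) = 0+0+0+0+0+0+1+2 = 3


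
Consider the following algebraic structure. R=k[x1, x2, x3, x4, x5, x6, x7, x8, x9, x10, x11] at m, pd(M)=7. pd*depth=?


pd+depth=11
depth=11-7=4
pd*depth=7*4=28


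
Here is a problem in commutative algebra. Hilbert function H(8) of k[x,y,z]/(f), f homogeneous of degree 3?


C(10,2)-C(7,2)=45-21=24


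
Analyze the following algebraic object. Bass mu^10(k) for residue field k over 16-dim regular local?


C(n,i)=C(16,10)=8008


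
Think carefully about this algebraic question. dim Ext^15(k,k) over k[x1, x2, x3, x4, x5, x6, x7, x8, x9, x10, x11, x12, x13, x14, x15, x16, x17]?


C(n,i)=C(17,15)=136


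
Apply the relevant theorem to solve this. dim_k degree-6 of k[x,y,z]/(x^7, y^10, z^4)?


Need i<7, j<10, k<4 with i+j+k=6.
For each i, j ranges over max(0,6-i-3)..min(9,6-i):
  i=0: j in [3,6] -> 4
  i=1: j in [2,5] -> 4
  i=2: j in [1,4] -> 4
  i=3: j in [0,3] -> 4
  i=4: j in [0,2] -> 3
  i=5: j in [0,1] -> 2
  i=6: j in [0,0] -> 1
H(6) = 4+4+4+4+3+2+1 = 22


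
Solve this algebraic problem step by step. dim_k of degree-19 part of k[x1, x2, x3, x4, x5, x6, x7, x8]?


C(d+n-1,n-1)=C(26,7)=657800


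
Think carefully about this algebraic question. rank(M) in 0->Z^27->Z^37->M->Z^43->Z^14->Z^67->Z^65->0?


Alt sum=0:
(-1)^0*27 + (-1)^1*37 + (-1)^2*? + (-1)^3*43 + (-1)^4*14 + (-1)^5*67 + (-1)^6*65=0
rank(M)=41


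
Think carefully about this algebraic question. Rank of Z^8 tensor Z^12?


rank(M(x)N) = rank(M)*rank(N)
8*12 = 96


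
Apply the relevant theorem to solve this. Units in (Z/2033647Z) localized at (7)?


Local ring = Z/16807Z.
phi(16807) = 7^4*(7-1) = 14406


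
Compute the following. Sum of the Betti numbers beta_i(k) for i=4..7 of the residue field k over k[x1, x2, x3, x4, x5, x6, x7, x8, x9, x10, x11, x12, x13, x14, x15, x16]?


Koszul resolution: beta_i(k)=C(n,i), n=16
C(16,4)=1820, C(16,5)=4368, C(16,6)=8008, C(16,7)=11440
Sum=25636


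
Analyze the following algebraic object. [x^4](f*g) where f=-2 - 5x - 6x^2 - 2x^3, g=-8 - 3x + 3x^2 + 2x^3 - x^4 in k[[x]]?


[x^4] = sum a_i*b_j, i+j=4
  -2*-1=2
  -5*2=-10
  -6*3=-18
  -2*-3=6
Sum=-20


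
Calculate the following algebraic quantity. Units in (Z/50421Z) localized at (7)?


Local ring = Z/16807Z.
phi(16807) = 7^4*(7-1) = 14406


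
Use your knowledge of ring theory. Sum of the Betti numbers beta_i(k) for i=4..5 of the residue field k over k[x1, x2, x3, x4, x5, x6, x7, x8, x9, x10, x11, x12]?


Koszul resolution: beta_i(k)=C(n,i), n=12
C(12,4)=495, C(12,5)=792
Sum=1287


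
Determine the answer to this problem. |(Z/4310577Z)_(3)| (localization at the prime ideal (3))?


3-primary part: 4310577=3^10*73
Size=3^10=59049


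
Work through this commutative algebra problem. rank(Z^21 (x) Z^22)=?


rank(M(x)N) = rank(M)*rank(N)
21*22 = 462


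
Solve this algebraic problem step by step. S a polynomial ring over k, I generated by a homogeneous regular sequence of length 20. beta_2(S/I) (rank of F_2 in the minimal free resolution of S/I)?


Regular sequence => Koszul complex is the minimal free resolution.
Syz_1 minimally generated by Koszul relations f_i*e_j - f_j*e_i (i<j): mu(Syz_1) = beta_2 = C(m,2) = m(m-1)/2
m=20
20*19/2 = 190


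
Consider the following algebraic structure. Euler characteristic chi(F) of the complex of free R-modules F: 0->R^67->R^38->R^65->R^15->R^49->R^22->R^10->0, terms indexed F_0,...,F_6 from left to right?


chi = sum (-1)^i * rank:
(-1)^0*67=67
(-1)^1*38=-38
(-1)^2*65=65
(-1)^3*15=-15
(-1)^4*49=49
(-1)^5*22=-22
(-1)^6*10=10
chi=116


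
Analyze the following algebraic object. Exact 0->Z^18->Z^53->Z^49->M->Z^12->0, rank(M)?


Alt sum=0:
(-1)^0*18 + (-1)^1*53 + (-1)^2*49 + (-1)^3*? + (-1)^4*12=0
rank(M)=26


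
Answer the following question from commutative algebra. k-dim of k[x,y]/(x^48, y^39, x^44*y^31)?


k[x,y]/I, I = (x^48, y^39, x^44*y^31)
Rect: 48x39=1872. Corner: (48-44)x(39-31)=32.
dim = 1872-32 = 1840


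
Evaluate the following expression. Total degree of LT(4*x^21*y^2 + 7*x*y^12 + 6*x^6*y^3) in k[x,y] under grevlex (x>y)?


LT: 4*x^21*y^2
deg_x=21, deg_y=2
Total=21+2=23


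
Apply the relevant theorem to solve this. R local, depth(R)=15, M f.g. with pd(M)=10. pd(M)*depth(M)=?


pd+depth=15
depth=15-10=5
pd*depth=10*5=50


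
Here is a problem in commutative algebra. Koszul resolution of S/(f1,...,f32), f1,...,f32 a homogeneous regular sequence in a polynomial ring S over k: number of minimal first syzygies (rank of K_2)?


Regular sequence => Koszul complex is the minimal free resolution.
Syz_1 minimally generated by Koszul relations f_i*e_j - f_j*e_i (i<j): mu(Syz_1) = beta_2 = C(m,2) = m(m-1)/2
m=32
32*31/2 = 496


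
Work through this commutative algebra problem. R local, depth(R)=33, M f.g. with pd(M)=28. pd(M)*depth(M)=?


pd+depth=33
depth=33-28=5
pd*depth=28*5=140


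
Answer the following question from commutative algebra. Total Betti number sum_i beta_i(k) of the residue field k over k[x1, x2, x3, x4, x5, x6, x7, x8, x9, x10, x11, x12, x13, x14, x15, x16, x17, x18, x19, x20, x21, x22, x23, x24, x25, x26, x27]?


Koszul resolution: beta_i(k)=C(n,i), n=27
sum_i C(27,i) = 2^27 = 134217728


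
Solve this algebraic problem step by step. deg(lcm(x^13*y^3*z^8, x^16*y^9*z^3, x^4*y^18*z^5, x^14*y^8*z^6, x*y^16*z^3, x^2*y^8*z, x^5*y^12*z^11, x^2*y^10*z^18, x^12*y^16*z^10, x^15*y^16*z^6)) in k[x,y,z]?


lcm = componentwise max:
x: max(13,16,4,14,1,2,5,2,12,15)=16
y: max(3,9,18,8,16,8,12,10,16,16)=18
z: max(8,3,5,6,3,1,11,18,10,6)=18
Total=16+18+18=52


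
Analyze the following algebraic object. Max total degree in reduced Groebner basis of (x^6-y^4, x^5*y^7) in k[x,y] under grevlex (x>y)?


LT(f1)=x^6, LT(f2)=x^5y^7, lcm=x^6y^7
S(f1,f2) = y^7*f1 - x^1*f2 = -y^11
Reduced GB = {f1, f2, y^11}; degrees 6, 12, 11
Max = 12


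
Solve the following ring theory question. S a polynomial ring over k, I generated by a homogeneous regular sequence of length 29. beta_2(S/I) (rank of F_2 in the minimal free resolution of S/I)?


Regular sequence => Koszul complex is the minimal free resolution.
Syz_1 minimally generated by Koszul relations f_i*e_j - f_j*e_i (i<j): mu(Syz_1) = beta_2 = C(m,2) = m(m-1)/2
m=29
29*28/2 = 406


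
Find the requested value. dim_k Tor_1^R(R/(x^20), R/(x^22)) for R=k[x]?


Tor_1(R/I,R/J)=(I cap J)/IJ=(x^22)/(x^42)
dim=42-22=min(20,22)=20


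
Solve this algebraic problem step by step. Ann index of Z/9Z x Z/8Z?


Exponent = lcm of the cyclic orders; pairwise coprime => product.
3^2*2^3=9*8=72


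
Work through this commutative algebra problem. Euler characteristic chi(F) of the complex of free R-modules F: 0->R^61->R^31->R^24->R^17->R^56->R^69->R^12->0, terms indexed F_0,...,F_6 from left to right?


chi = sum (-1)^i * rank:
(-1)^0*61=61
(-1)^1*31=-31
(-1)^2*24=24
(-1)^3*17=-17
(-1)^4*56=56
(-1)^5*69=-69
(-1)^6*12=12
chi=36


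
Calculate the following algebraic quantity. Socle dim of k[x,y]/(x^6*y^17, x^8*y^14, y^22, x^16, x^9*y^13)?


Socle = ann(m) = span of standard monomials u with x*u, y*u in I (staircase corners).
Minimal generators: x^16, x^9*y^13, x^8*y^14, x^6*y^17, y^22
Corners: x^5y^21, x^7y^16, x^8y^13, x^15y^12
Socle dim=4


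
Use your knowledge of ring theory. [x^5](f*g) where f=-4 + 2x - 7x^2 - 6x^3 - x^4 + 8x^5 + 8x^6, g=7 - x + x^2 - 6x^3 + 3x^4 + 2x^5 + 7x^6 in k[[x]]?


[x^5] = sum a_i*b_j, i+j=5
  -4*2=-8
  2*3=6
  -7*-6=42
  -6*1=-6
  -1*-1=1
  8*7=56
Sum=91


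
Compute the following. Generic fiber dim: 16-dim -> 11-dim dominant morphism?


dim(fiber)=dim(X)-dim(Y)=16-11=5


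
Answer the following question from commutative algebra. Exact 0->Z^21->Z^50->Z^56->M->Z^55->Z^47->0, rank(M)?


Alt sum=0:
(-1)^0*21 + (-1)^1*50 + (-1)^2*56 + (-1)^3*? + (-1)^4*55 + (-1)^5*47=0
rank(M)=35


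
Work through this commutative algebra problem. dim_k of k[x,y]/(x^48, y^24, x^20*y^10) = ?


k[x,y]/I, I = (x^48, y^24, x^20*y^10)
Rect: 48x24=1152. Corner: (48-20)x(24-10)=392.
dim = 1152-392 = 760


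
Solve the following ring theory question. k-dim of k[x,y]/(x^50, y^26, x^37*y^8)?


k[x,y]/I, I = (x^50, y^26, x^37*y^8)
Rect: 50x26=1300. Corner: (50-37)x(26-8)=234.
dim = 1300-234 = 1066


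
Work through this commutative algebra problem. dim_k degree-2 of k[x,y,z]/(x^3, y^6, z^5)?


Need i<3, j<6, k<5 with i+j+k=2.
For each i, j ranges over max(0,2-i-4)..min(5,2-i):
  i=0: j in [0,2] -> 3
  i=1: j in [0,1] -> 2
  i=2: j in [0,0] -> 1
H(2) = 3+2+1 = 6


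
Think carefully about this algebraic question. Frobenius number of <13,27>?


gcd(13,27)=1 => F=ab-a-b=13*27-13-27=351-40=311


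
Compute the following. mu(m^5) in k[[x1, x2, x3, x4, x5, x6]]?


C(n+d-1,d)=C(10,5)=252


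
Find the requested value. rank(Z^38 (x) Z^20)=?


rank(M(x)N) = rank(M)*rank(N)
38*20 = 760


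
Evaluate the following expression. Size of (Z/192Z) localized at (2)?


2-primary part: 192=2^6*3
Size=2^6=64


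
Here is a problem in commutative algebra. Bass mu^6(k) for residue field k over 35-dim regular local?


C(n,i)=C(35,6)=1623160


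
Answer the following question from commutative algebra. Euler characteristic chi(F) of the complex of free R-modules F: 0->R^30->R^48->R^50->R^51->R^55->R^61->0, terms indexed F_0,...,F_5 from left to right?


chi = sum (-1)^i * rank:
(-1)^0*30=30
(-1)^1*48=-48
(-1)^2*50=50
(-1)^3*51=-51
(-1)^4*55=55
(-1)^5*61=-61
chi=-25


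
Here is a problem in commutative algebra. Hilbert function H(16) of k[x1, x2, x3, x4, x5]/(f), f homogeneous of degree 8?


C(20,4)-C(12,4)=4845-495=4350


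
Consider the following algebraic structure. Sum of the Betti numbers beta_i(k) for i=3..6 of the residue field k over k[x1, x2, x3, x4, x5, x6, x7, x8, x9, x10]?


Koszul resolution: beta_i(k)=C(n,i), n=10
C(10,3)=120, C(10,4)=210, C(10,5)=252, C(10,6)=210
Sum=792


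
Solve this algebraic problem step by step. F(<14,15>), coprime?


gcd(14,15)=1 => F=ab-a-b=14*15-14-15=210-29=181


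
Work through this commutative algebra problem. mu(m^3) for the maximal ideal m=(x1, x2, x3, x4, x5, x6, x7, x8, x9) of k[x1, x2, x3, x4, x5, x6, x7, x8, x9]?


Graded Nakayama: mu(m^d) = dim_k (m^d/m^(d+1)) = #degree-3 monomials in 9 vars
C(n+d-1,d)=C(11,3)=165


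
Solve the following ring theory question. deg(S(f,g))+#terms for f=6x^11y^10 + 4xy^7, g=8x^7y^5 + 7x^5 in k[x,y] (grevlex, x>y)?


LT(f)=6x^11y^10, LT(g)=8x^7y^5
lcm(LM)=x^11y^10
S(f,g) (scaled by 48 to clear denominators) = 8*f - 6x^4y^5*g = -42x^9y^5 + 32xy^7
2 terms, deg 14.
14+2=16


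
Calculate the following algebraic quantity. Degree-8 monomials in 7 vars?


C(d+n-1,n-1)=C(14,6)=3003


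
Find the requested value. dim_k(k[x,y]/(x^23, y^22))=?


Basis: x^i*y^j, i<23, j<22
23*22=506


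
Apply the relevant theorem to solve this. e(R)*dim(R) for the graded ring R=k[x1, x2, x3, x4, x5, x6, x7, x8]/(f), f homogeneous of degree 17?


e(R)=deg(f)=17, dim(R)=8-1=7
e*dim=17*7=119


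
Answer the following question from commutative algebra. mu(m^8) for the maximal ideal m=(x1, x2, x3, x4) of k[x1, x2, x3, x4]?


Graded Nakayama: mu(m^d) = dim_k (m^d/m^(d+1)) = #degree-8 monomials in 4 vars
C(n+d-1,d)=C(11,8)=165


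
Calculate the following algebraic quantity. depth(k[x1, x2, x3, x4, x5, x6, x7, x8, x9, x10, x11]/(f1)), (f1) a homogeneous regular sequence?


depth(R)=11
depth(R/I)=11-1=10


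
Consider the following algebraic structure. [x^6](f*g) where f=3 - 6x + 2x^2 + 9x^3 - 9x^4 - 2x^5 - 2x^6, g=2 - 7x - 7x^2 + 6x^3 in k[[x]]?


[x^6] = sum a_i*b_j, i+j=6
  9*6=54
  -9*-7=63
  -2*-7=14
  -2*2=-4
Sum=127


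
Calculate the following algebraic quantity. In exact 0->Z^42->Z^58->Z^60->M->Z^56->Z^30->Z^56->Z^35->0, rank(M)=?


Alt sum=0:
(-1)^0*42 + (-1)^1*58 + (-1)^2*60 + (-1)^3*? + (-1)^4*56 + (-1)^5*30 + (-1)^6*56 + (-1)^7*35=0
rank(M)=91


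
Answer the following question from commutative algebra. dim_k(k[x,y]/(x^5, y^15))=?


Basis: x^i*y^j, i<5, j<15
5*15=75


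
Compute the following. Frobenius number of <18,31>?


gcd(18,31)=1 => F=ab-a-b=18*31-18-31=558-49=509


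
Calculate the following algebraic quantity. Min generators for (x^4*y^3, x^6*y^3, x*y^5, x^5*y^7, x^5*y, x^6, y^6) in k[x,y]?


Remove redundant (divisible by others).
x^6*y^3 redundant.
x^5*y^7 redundant.
Min: x^6, x^5*y, x^4*y^3, x*y^5, y^6
Count=5


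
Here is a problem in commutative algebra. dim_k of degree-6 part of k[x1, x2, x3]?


C(d+n-1,n-1)=C(8,2)=28


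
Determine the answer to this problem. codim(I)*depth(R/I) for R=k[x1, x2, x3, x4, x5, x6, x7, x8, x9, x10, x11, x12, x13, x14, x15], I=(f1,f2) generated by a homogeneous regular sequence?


codim=2, depth=dim(R/I)=15-2=13
Product=2*13=26


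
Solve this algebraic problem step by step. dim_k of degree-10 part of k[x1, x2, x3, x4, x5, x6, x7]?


C(d+n-1,n-1)=C(16,6)=8008


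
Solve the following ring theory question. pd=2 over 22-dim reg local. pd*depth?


pd+depth=22
depth=22-2=20
pd*depth=2*20=40


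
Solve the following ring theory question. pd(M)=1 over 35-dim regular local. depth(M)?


pd+depth=depth(R)=35
depth=35-1=34


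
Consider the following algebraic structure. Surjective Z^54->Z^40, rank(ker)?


rank(ker) = 54-40 = 14


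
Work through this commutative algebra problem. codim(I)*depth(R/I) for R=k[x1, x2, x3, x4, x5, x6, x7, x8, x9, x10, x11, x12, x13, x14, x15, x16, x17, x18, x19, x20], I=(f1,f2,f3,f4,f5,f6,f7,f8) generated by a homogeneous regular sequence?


codim=8, depth=dim(R/I)=20-8=12
Product=8*12=96


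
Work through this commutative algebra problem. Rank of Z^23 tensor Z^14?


rank(M(x)N) = rank(M)*rank(N)
23*14 = 322


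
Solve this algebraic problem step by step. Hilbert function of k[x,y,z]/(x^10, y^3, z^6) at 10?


Need i<10, j<3, k<6 with i+j+k=10.
For each i, j ranges over max(0,10-i-5)..min(2,10-i):
  i=0: j in [5,2] -> 0
  i=1: j in [4,2] -> 0
  i=2: j in [3,2] -> 0
  i=3: j in [2,2] -> 1
  i=4: j in [1,2] -> 2
  i=5: j in [0,2] -> 3
  i=6: j in [0,2] -> 3
  i=7: j in [0,2] -> 3
  i=8: j in [0,2] -> 3
  i=9: j in [0,1] -> 2
H(10) = 0+0+0+1+2+3+3+3+3+2 = 17


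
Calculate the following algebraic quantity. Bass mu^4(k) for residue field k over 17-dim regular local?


C(n,i)=C(17,4)=2380


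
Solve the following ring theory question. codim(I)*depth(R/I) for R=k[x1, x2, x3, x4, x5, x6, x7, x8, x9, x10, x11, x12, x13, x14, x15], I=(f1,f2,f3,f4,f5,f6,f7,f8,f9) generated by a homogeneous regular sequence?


codim=9, depth=dim(R/I)=15-9=6
Product=9*6=54


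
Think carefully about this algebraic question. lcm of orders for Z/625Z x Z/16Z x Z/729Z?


Exponent = lcm of the cyclic orders; pairwise coprime => product.
5^4*2^4*3^6=625*16*729=7290000


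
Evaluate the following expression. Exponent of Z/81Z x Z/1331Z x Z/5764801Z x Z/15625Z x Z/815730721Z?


Exponent = lcm of the cyclic orders; pairwise coprime => product.
3^4*11^3*7^8*5^6*13^8=81*1331*5764801*15625*815730721=7921624258549556727046875


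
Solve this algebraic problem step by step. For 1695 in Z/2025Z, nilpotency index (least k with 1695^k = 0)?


1695^k mod 2025:
k=1: 1695
k=2: 1575
k=3: 675
k=4: 0
First zero at k = 4


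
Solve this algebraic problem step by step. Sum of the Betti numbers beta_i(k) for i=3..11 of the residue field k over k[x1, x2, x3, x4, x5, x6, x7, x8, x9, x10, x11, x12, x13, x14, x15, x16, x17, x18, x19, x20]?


Koszul resolution: beta_i(k)=C(n,i), n=20
C(20,3)=1140, C(20,4)=4845, C(20,5)=15504, C(20,6)=38760, C(20,7)=77520, C(20,8)=125970, C(20,9)=167960, C(20,10)=184756, C(20,11)=167960
Sum=784415


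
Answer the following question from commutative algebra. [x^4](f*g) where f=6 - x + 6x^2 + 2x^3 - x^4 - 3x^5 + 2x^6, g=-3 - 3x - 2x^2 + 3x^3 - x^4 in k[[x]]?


[x^4] = sum a_i*b_j, i+j=4
  6*-1=-6
  -1*3=-3
  6*-2=-12
  2*-3=-6
  -1*-3=3
Sum=-24


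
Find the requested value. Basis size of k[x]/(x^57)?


Basis: 1,x,...,x^56
dim=57


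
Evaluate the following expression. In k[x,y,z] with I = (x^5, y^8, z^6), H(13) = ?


Need i<5, j<8, k<6 with i+j+k=13.
For each i, j ranges over max(0,13-i-5)..min(7,13-i):
  i=0: j in [8,7] -> 0
  i=1: j in [7,7] -> 1
  i=2: j in [6,7] -> 2
  i=3: j in [5,7] -> 3
  i=4: j in [4,7] -> 4
H(13) = 0+1+2+3+4 = 10


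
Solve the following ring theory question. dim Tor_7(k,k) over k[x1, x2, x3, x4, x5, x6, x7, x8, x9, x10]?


Koszul: C(n,i)=C(10,7)=120


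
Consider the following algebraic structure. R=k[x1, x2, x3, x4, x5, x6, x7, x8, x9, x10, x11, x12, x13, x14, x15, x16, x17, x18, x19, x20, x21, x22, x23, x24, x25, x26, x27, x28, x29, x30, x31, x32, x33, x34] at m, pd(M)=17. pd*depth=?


pd+depth=34
depth=34-17=17
pd*depth=17*17=289


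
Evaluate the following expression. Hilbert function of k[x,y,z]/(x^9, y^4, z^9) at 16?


Need i<9, j<4, k<9 with i+j+k=16.
For each i, j ranges over max(0,16-i-8)..min(3,16-i):
  i=0: j in [8,3] -> 0
  i=1: j in [7,3] -> 0
  i=2: j in [6,3] -> 0
  i=3: j in [5,3] -> 0
  i=4: j in [4,3] -> 0
  i=5: j in [3,3] -> 1
  i=6: j in [2,3] -> 2
  i=7: j in [1,3] -> 3
  i=8: j in [0,3] -> 4
H(16) = 0+0+0+0+0+1+2+3+4 = 10


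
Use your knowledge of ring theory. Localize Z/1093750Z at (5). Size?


5-primary part: 1093750=5^7*14
Size=5^7=78125


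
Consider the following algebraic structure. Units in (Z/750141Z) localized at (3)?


Local ring = Z/2187Z.
phi(2187) = 3^6*(3-1) = 1458


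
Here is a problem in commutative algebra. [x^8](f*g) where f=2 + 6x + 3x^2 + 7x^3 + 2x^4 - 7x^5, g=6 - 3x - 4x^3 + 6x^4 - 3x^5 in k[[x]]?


[x^8] = sum a_i*b_j, i+j=8
  7*-3=-21
  2*6=12
  -7*-4=28
Sum=19


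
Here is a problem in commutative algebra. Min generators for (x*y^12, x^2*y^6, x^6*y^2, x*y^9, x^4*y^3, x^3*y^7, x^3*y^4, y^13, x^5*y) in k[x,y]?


Remove redundant (divisible by others).
x^6*y^2 redundant.
x*y^12 redundant.
x^3*y^7 redundant.
Min: x^5*y, x^4*y^3, x^3*y^4, x^2*y^6, x*y^9, y^13
Count=6


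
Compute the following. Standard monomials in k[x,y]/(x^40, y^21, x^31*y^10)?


k[x,y]/I, I = (x^40, y^21, x^31*y^10)
Rect: 40x21=840. Corner: (40-31)x(21-10)=99.
dim = 840-99 = 741


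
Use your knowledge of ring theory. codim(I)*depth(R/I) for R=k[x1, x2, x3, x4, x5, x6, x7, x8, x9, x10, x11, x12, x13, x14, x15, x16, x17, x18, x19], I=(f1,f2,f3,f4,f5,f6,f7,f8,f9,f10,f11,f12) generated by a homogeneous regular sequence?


codim=12, depth=dim(R/I)=19-12=7
Product=12*7=84


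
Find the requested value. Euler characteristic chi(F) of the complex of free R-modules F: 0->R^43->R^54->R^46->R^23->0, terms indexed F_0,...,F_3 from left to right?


chi = sum (-1)^i * rank:
(-1)^0*43=43
(-1)^1*54=-54
(-1)^2*46=46
(-1)^3*23=-23
chi=12


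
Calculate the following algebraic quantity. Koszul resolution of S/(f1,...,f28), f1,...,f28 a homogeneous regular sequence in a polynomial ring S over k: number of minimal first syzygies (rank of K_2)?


Regular sequence => Koszul complex is the minimal free resolution.
Syz_1 minimally generated by Koszul relations f_i*e_j - f_j*e_i (i<j): mu(Syz_1) = beta_2 = C(m,2) = m(m-1)/2
m=28
28*27/2 = 378


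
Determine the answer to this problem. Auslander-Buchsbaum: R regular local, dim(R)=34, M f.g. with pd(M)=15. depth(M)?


pd+depth=depth(R)=34
depth=34-15=19


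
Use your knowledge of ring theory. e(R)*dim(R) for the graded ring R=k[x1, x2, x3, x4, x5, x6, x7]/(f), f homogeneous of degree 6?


e(R)=deg(f)=6, dim(R)=7-1=6
e*dim=6*6=36


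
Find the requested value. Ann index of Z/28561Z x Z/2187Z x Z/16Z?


Exponent = lcm of the cyclic orders; pairwise coprime => product.
13^4*3^7*2^4=28561*2187*16=999406512


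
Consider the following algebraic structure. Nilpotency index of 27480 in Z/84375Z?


27480^k mod 84375:
k=1: 27480
k=2: 78525
k=3: 60750
k=4: 50625
k=5: 0
First zero at k = 5


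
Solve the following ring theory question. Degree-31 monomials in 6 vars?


C(d+n-1,n-1)=C(36,5)=376992


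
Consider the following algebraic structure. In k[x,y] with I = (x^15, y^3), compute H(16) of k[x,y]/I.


k[x,y], I = (x^15, y^3), d = 16
Need i < 15 and d-i < 3.
Range: 14 <= i <= 14.
H(16) = 1


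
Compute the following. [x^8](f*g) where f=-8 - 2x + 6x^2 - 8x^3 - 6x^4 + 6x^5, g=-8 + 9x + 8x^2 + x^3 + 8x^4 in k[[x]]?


[x^8] = sum a_i*b_j, i+j=8
  -6*8=-48
  6*1=6
Sum=-42


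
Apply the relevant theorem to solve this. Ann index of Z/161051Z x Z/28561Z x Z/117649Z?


Exponent = lcm of the cyclic orders; pairwise coprime => product.
11^5*13^4*7^6=161051*28561*117649=541159236156539


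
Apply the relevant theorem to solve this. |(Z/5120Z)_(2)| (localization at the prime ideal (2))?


2-primary part: 5120=2^10*5
Size=2^10=1024


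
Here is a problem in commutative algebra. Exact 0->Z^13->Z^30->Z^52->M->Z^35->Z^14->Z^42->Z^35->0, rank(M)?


Alt sum=0:
(-1)^0*13 + (-1)^1*30 + (-1)^2*52 + (-1)^3*? + (-1)^4*35 + (-1)^5*14 + (-1)^6*42 + (-1)^7*35=0
rank(M)=63


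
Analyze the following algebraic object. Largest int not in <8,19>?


gcd(8,19)=1 => F=ab-a-b=8*19-8-19=152-27=125


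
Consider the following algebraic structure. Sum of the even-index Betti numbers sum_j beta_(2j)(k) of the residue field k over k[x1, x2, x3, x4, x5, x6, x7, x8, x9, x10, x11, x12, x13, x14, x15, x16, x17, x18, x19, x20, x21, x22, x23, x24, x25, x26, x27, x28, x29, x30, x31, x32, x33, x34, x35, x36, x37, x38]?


Koszul resolution: beta_i(k)=C(n,i), n=38
sum_even C(38,i) = 2^(n-1) = 2^37 = 137438953472


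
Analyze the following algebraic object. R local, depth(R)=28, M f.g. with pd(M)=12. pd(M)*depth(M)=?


pd+depth=28
depth=28-12=16
pd*depth=12*16=192


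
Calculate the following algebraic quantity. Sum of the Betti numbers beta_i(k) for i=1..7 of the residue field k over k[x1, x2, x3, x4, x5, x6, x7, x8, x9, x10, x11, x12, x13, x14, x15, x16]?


Koszul resolution: beta_i(k)=C(n,i), n=16
C(16,1)=16, C(16,2)=120, C(16,3)=560, C(16,4)=1820, C(16,5)=4368, C(16,6)=8008, C(16,7)=11440
Sum=26332


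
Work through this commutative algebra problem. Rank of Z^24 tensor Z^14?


rank(M(x)N) = rank(M)*rank(N)
24*14 = 336


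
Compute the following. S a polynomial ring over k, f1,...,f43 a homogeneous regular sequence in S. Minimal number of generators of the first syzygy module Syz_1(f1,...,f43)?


Regular sequence => Koszul complex is the minimal free resolution.
Syz_1 minimally generated by Koszul relations f_i*e_j - f_j*e_i (i<j): mu(Syz_1) = beta_2 = C(m,2) = m(m-1)/2
m=43
43*42/2 = 903


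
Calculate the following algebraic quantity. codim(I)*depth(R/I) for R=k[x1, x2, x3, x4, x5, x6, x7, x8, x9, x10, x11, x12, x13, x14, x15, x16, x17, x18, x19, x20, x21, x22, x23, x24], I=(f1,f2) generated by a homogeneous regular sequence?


codim=2, depth=dim(R/I)=24-2=22
Product=2*22=44


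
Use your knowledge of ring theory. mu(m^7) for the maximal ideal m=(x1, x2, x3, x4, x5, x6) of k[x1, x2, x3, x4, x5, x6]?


Graded Nakayama: mu(m^d) = dim_k (m^d/m^(d+1)) = #degree-7 monomials in 6 vars
C(n+d-1,d)=C(12,7)=792


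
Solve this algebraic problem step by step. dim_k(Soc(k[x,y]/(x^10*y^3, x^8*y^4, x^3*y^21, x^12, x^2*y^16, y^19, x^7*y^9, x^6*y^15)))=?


Socle = ann(m) = span of standard monomials u with x*u, y*u in I (staircase corners).
Redundant generators: x^3*y^21
Minimal generators: x^12, x^10*y^3, x^8*y^4, x^7*y^9, x^6*y^15, x^2*y^16, y^19
Corners: xy^18, x^5y^15, x^6y^14, x^7y^8, x^9y^3, x^11y^2
Socle dim=6


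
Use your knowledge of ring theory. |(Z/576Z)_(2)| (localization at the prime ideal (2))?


2-primary part: 576=2^6*9
Size=2^6=64


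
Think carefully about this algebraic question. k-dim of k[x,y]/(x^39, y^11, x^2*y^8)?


k[x,y]/I, I = (x^39, y^11, x^2*y^8)
Rect: 39x11=429. Corner: (39-2)x(11-8)=111.
dim = 429-111 = 318


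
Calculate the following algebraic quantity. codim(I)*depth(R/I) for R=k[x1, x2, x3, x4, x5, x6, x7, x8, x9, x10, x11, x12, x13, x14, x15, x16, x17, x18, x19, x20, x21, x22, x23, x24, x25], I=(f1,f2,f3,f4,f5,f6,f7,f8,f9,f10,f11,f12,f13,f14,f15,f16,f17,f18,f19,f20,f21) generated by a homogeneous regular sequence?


codim=21, depth=dim(R/I)=25-21=4
Product=21*4=84


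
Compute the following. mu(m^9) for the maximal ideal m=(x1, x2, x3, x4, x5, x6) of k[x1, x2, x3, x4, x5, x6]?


Graded Nakayama: mu(m^d) = dim_k (m^d/m^(d+1)) = #degree-9 monomials in 6 vars
C(n+d-1,d)=C(14,9)=2002


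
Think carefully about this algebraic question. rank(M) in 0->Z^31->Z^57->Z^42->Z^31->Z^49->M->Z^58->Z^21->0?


Alt sum=0:
(-1)^0*31 + (-1)^1*57 + (-1)^2*42 + (-1)^3*31 + (-1)^4*49 + (-1)^5*? + (-1)^6*58 + (-1)^7*21=0
rank(M)=71


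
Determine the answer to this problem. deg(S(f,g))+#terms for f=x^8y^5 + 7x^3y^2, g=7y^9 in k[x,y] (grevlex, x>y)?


LT(f)=x^8y^5, LT(g)=7y^9
lcm(LM)=x^8y^9
S(f,g) (scaled by 7 to clear denominators) = 7y^4*f - x^8*g = 49x^3y^6
1 terms, deg 9.
9+1=10


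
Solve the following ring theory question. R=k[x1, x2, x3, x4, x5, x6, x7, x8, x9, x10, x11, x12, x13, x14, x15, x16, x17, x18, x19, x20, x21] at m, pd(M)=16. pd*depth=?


pd+depth=21
depth=21-16=5
pd*depth=16*5=80


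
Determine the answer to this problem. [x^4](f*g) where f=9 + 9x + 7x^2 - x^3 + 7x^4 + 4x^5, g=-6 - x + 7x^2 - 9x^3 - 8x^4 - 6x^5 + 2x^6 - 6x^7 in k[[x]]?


[x^4] = sum a_i*b_j, i+j=4
  9*-8=-72
  9*-9=-81
  7*7=49
  -1*-1=1
  7*-6=-42
Sum=-145


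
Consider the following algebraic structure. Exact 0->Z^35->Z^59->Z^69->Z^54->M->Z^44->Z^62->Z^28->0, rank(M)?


Alt sum=0:
(-1)^0*35 + (-1)^1*59 + (-1)^2*69 + (-1)^3*54 + (-1)^4*? + (-1)^5*44 + (-1)^6*62 + (-1)^7*28=0
rank(M)=19


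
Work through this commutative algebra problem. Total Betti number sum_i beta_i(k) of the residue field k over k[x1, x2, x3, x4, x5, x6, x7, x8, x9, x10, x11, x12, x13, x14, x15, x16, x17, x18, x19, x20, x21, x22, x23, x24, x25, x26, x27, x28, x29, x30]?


Koszul resolution: beta_i(k)=C(n,i), n=30
sum_i C(30,i) = 2^30 = 1073741824


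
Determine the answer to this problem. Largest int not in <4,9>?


gcd(4,9)=1 => F=ab-a-b=4*9-4-9=36-13=23


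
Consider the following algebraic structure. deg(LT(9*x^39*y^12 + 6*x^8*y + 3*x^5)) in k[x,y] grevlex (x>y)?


LT: 9*x^39*y^12
deg_x=39, deg_y=12
Total=39+12=51


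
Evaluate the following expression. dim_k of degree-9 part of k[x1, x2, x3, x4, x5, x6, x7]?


C(d+n-1,n-1)=C(15,6)=5005


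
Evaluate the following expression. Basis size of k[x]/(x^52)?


Basis: 1,x,...,x^51
dim=52


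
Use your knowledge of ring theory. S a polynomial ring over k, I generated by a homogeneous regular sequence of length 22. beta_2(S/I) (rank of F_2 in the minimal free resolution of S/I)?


Regular sequence => Koszul complex is the minimal free resolution.
Syz_1 minimally generated by Koszul relations f_i*e_j - f_j*e_i (i<j): mu(Syz_1) = beta_2 = C(m,2) = m(m-1)/2
m=22
22*21/2 = 231


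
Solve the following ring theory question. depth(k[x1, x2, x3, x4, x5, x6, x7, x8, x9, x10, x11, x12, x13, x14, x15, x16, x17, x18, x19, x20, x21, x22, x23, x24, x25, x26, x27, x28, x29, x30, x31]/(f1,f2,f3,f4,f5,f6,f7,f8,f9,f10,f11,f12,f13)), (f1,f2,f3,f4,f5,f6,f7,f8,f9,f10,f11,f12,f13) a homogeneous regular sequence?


depth(R)=31
depth(R/I)=31-13=18


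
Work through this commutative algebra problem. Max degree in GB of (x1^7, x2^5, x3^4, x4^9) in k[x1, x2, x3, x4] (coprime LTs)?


Pure powers, coprime LTs => already GB.
Degrees: 7, 5, 4, 9
Max=9


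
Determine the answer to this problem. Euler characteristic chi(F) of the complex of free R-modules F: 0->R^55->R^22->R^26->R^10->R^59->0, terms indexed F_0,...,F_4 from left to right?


chi = sum (-1)^i * rank:
(-1)^0*55=55
(-1)^1*22=-22
(-1)^2*26=26
(-1)^3*10=-10
(-1)^4*59=59
chi=108


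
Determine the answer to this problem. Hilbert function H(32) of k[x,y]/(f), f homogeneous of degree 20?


H(t)=d for t>=d-1.
d=20, t=32
H(32)=20


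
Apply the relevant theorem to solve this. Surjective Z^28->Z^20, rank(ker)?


rank(ker) = 28-20 = 8


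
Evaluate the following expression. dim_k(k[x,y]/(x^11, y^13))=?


Basis: x^i*y^j, i<11, j<13
11*13=143


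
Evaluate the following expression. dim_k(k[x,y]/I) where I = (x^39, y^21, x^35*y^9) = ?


k[x,y]/I, I = (x^39, y^21, x^35*y^9)
Rect: 39x21=819. Corner: (39-35)x(21-9)=48.
dim = 819-48 = 771


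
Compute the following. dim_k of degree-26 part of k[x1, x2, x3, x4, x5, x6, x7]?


C(d+n-1,n-1)=C(32,6)=906192


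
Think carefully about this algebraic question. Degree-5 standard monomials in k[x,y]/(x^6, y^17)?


k[x,y], I = (x^6, y^17), d = 5
Need i < 6 and d-i < 17.
Range: 0 <= i <= 5.
H(5) = 6


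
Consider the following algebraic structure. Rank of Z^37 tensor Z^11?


rank(M(x)N) = rank(M)*rank(N)
37*11 = 407


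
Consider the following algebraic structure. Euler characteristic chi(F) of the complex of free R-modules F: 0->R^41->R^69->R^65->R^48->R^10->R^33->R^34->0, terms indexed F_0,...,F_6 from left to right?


chi = sum (-1)^i * rank:
(-1)^0*41=41
(-1)^1*69=-69
(-1)^2*65=65
(-1)^3*48=-48
(-1)^4*10=10
(-1)^5*33=-33
(-1)^6*34=34
chi=0


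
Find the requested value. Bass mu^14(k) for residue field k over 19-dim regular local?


C(n,i)=C(19,14)=11628


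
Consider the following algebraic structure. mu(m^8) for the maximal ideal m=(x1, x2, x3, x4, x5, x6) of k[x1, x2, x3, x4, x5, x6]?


Graded Nakayama: mu(m^d) = dim_k (m^d/m^(d+1)) = #degree-8 monomials in 6 vars
C(n+d-1,d)=C(13,8)=1287


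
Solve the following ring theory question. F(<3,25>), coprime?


gcd(3,25)=1 => F=ab-a-b=3*25-3-25=75-28=47


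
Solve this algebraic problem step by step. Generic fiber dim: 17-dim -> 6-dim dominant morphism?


dim(fiber)=dim(X)-dim(Y)=17-6=11


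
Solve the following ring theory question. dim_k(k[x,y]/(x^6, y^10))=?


Basis: x^i*y^j, i<6, j<10
6*10=60


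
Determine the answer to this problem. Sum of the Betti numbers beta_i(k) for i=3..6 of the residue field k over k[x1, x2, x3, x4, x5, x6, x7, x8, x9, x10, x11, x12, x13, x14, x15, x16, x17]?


Koszul resolution: beta_i(k)=C(n,i), n=17
C(17,3)=680, C(17,4)=2380, C(17,5)=6188, C(17,6)=12376
Sum=21624


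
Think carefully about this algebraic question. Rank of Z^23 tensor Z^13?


rank(M(x)N) = rank(M)*rank(N)
23*13 = 299


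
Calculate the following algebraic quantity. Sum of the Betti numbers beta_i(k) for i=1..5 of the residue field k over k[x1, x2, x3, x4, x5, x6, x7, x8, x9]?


Koszul resolution: beta_i(k)=C(n,i), n=9
C(9,1)=9, C(9,2)=36, C(9,3)=84, C(9,4)=126, C(9,5)=126
Sum=381


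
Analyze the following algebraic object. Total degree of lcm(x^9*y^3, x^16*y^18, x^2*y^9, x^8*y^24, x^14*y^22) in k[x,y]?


lcm = componentwise max:
x: max(9,16,2,8,14)=16
y: max(3,18,9,24,22)=24
Total=16+24=40


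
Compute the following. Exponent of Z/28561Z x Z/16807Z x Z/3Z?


Exponent = lcm of the cyclic orders; pairwise coprime => product.
13^4*7^5*3^1=28561*16807*3=1440074181


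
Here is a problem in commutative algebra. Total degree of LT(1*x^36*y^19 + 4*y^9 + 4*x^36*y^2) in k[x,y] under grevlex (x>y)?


LT: 1*x^36*y^19
deg_x=36, deg_y=19
Total=36+19=55


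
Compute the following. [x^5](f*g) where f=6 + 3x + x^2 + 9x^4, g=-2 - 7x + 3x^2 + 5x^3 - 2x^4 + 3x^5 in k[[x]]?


[x^5] = sum a_i*b_j, i+j=5
  6*3=18
  3*-2=-6
  1*5=5
  9*-7=-63
Sum=-46


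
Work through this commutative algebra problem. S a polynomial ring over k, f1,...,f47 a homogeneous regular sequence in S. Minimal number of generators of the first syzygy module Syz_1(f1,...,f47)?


Regular sequence => Koszul complex is the minimal free resolution.
Syz_1 minimally generated by Koszul relations f_i*e_j - f_j*e_i (i<j): mu(Syz_1) = beta_2 = C(m,2) = m(m-1)/2
m=47
47*46/2 = 1081


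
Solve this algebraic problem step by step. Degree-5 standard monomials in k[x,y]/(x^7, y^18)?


k[x,y], I = (x^7, y^18), d = 5
Need i < 7 and d-i < 18.
Range: 0 <= i <= 5.
H(5) = 6


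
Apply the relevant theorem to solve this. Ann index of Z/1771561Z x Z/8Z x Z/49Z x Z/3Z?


Exponent = lcm of the cyclic orders; pairwise coprime => product.
11^6*2^3*7^2*3^1=1771561*8*49*3=2083355736


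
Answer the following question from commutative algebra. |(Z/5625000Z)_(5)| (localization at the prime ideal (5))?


5-primary part: 5625000=5^7*72
Size=5^7=78125


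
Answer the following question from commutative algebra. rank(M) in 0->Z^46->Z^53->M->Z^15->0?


Alt sum=0:
(-1)^0*46 + (-1)^1*53 + (-1)^2*? + (-1)^3*15=0
rank(M)=22


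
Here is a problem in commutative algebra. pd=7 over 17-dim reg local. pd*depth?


pd+depth=17
depth=17-7=10
pd*depth=7*10=70


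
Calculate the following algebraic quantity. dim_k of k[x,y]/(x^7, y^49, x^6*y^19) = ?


k[x,y]/I, I = (x^7, y^49, x^6*y^19)
Rect: 7x49=343. Corner: (7-6)x(49-19)=30.
dim = 343-30 = 313


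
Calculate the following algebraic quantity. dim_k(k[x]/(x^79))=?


Basis: 1,x,...,x^78
dim=79


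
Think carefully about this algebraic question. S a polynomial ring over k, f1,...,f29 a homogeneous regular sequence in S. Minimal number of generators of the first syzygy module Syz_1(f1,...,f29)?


Regular sequence => Koszul complex is the minimal free resolution.
Syz_1 minimally generated by Koszul relations f_i*e_j - f_j*e_i (i<j): mu(Syz_1) = beta_2 = C(m,2) = m(m-1)/2
m=29
29*28/2 = 406


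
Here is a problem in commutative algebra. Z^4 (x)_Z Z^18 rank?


rank(M(x)N) = rank(M)*rank(N)
4*18 = 72


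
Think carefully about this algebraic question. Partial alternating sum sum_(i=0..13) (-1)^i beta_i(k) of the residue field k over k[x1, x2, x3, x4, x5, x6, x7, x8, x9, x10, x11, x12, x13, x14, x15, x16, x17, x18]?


Koszul resolution: beta_i(k)=C(n,i), n=18
sum_(i=0..p) (-1)^i C(n,i) = (-1)^p C(n-1,p)
(-1)^13*C(17,13) = (-1)^13*2380 = -2380


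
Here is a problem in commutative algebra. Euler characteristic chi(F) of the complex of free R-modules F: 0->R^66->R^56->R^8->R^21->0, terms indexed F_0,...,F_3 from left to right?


chi = sum (-1)^i * rank:
(-1)^0*66=66
(-1)^1*56=-56
(-1)^2*8=8
(-1)^3*21=-21
chi=-3


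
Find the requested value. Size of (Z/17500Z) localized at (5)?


5-primary part: 17500=5^4*28
Size=5^4=625


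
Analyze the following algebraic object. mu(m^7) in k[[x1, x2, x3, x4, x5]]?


C(n+d-1,d)=C(11,7)=330


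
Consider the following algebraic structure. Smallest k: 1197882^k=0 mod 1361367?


1197882^k mod 1361367:
k=1: 1197882
k=2: 988281
k=3: 639009
k=4: 194481
k=5: 0
First zero at k = 5


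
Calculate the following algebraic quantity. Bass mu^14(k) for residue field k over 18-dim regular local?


C(n,i)=C(18,14)=3060


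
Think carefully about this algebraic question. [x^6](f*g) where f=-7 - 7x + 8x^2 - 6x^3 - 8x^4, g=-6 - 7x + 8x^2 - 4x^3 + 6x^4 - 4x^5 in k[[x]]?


[x^6] = sum a_i*b_j, i+j=6
  -7*-4=28
  8*6=48
  -6*-4=24
  -8*8=-64
Sum=36


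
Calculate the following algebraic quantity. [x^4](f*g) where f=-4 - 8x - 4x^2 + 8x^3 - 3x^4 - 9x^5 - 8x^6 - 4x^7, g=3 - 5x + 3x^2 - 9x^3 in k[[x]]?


[x^4] = sum a_i*b_j, i+j=4
  -8*-9=72
  -4*3=-12
  8*-5=-40
  -3*3=-9
Sum=11


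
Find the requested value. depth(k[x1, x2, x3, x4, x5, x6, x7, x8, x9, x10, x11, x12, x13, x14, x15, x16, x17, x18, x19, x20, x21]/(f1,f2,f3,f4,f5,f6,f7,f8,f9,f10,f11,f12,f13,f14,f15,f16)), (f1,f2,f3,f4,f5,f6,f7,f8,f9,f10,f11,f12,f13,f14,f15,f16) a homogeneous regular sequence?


depth(R)=21
depth(R/I)=21-16=5


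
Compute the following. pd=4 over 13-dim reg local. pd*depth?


pd+depth=13
depth=13-4=9
pd*depth=4*9=36


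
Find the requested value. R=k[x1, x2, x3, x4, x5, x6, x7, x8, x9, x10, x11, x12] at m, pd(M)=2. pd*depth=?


pd+depth=12
depth=12-2=10
pd*depth=2*10=20
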